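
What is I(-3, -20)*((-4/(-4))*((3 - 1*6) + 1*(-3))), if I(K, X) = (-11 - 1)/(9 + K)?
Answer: 12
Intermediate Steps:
I(K, X) = -12/(9 + K)
I(-3, -20)*((-4/(-4))*((3 - 1*6) + 1*(-3))) = (-12/(9 - 3))*((-4/(-4))*((3 - 1*6) + 1*(-3))) = (-12/6)*((-4*(-1/4))*((3 - 6) - 3)) = (-12*1/6)*(1*(-3 - 3)) = -2*(-6) = 12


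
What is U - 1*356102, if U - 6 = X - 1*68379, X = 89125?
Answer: -335350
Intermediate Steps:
U = 20752 (U = 6 + (89125 - 1*68379) = 6 + (89125 - 68379) = 6 + 20746 = 20752)
U - 1*356102 = 20752 - 1*356102 = 20752 - 356102 = -335350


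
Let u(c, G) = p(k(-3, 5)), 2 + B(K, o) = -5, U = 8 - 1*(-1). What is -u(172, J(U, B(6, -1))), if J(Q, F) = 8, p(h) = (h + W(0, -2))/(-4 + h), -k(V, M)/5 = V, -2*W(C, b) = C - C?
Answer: -15/11 ≈ -1.3636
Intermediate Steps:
U = 9 (U = 8 + 1 = 9)
W(C, b) = 0 (W(C, b) = -(C - C)/2 = -½*0 = 0)
B(K, o) = -7 (B(K, o) = -2 - 5 = -7)
k(V, M) = -5*V
p(h) = h/(-4 + h) (p(h) = (h + 0)/(-4 + h) = h/(-4 + h))
u(c, G) = 15/11 (u(c, G) = (-5*(-3))/(-4 - 5*(-3)) = 15/(-4 + 15) = 15/11)
-u(172, J(U, B(6, -1))) = -1*15/11 = -15/11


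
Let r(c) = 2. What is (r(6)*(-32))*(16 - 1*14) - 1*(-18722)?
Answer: 18594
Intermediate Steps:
(r(6)*(-32))*(16 - 1*14) - 1*(-18722) = (2*(-32))*(16 - 1*14) - 1*(-18722) = -64*(16 - 14) + 18722 = -64*2 + 18722 = -128 + 18722 = 18594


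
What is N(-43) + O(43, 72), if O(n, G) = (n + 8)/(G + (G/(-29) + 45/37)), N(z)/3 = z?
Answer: -3245330/25299 ≈ -128.28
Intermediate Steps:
N(z) = 3*z
O(n, G) = (8 + n)/(45/37 + 28*G/29) (O(n, G) = (8 + n)/(G + (G*(-1/29) + 45*(1/37))) = (8 + n)/(G + (-G/29 + 45/37)) = (8 + n)/(G + (45/37 - G/29)) = (8 + n)/(45/37 + 28*G/29))
N(-43) + O(43, 72) = 3*(-43) + 1073*(8 + 43)/(1305 + 1036*72) = -129 + 1073*51/(1305 + 74592) = -129 + 1073*51/75897 = -129 + 1073*(1/75897)*51 = -129 + 18241/25299 = -3245330/25299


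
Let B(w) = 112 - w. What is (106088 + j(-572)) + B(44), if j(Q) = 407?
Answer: 106563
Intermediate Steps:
(106088 + j(-572)) + B(44) = (106088 + 407) + (112 - 1*44) = 106495 + (112 - 44) = 106495 + 68 = 106563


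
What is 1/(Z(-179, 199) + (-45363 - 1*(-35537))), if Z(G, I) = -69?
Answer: -1/9895 ≈ -0.00010106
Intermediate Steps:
1/(Z(-179, 199) + (-45363 - 1*(-35537))) = 1/(-69 + (-45363 - 1*(-35537))) = 1/(-69 + (-45363 + 35537)) = 1/(-69 - 9826) = 1/(-9895) = -1/9895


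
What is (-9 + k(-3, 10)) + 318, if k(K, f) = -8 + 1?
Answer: 302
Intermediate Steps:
k(K, f) = -7
(-9 + k(-3, 10)) + 318 = (-9 - 7) + 318 = -16 + 318 = 302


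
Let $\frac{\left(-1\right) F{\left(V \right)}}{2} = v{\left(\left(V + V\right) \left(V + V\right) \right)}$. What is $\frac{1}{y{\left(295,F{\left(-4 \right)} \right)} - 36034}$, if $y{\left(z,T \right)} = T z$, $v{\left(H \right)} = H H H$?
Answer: $- \frac{1}{154700994} \approx -6.4641 \cdot 10^{-9}$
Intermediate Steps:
$v{\left(H \right)} = H^{3}$ ($v{\left(H \right)} = H^{2} H = H^{3}$)
$F{\left(V \right)} = - 128 V^{6}$ ($F{\left(V \right)} = - 2 \left(\left(V + V\right) \left(V + V\right)\right)^{3} = - 2 \left(2 V 2 V\right)^{3} = - 2 \left(4 V^{2}\right)^{3} = - 2 \cdot 64 V^{6} = - 128 V^{6}$)
$\frac{1}{y{\left(295,F{\left(-4 \right)} \right)} - 36034} = \frac{1}{- 128 \left(-4\right)^{6} \cdot 295 - 36034} = \frac{1}{\left(-128\right) 4096 \cdot 295 - 36034} = \frac{1}{\left(-524288\right) 295 - 36034} = \frac{1}{-154664960 - 36034} = \frac{1}{-154700994} = - \frac{1}{154700994}$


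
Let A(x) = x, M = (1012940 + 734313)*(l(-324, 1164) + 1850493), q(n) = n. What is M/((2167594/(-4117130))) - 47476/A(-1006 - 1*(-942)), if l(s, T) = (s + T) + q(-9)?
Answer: -106542477925451696287/17340752 ≈ -6.1441e+12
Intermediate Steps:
l(s, T) = -9 + T + s (l(s, T) = (s + T) - 9 = (T + s) - 9 = -9 + T + s)
M = 3234731412972 (M = (1012940 + 734313)*((-9 + 1164 - 324) + 1850493) = 1747253*(831 + 1850493) = 1747253*1851324 = 3234731412972)
M/((2167594/(-4117130))) - 47476/A(-1006 - 1*(-942)) = 3234731412972/((2167594/(-4117130))) - 47476/(-1006 - 1*(-942)) = 3234731412972/((2167594*(-1/4117130))) - 47476/(-1006 + 942) = 3234731412972/(-1083797/2058565) - 47476/(-64) = 3234731412972*(-2058565/1083797) - 47476*(-1/64) = -6658904871144705180/1083797 + 11869/16 = -106542477925451696287/17340752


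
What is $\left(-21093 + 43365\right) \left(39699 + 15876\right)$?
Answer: $1237766400$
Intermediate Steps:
$\left(-21093 + 43365\right) \left(39699 + 15876\right) = 22272 \cdot 55575 = 1237766400$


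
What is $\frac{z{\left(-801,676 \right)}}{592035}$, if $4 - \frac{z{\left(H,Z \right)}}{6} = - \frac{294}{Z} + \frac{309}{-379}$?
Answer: $\frac{672563}{12640144595} \approx 5.3208 \cdot 10^{-5}$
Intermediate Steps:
$z{\left(H,Z \right)} = \frac{10950}{379} + \frac{1764}{Z}$ ($z{\left(H,Z \right)} = 24 - 6 \left(- \frac{294}{Z} + \frac{309}{-379}\right) = 24 - 6 \left(- \frac{294}{Z} + 309 \left(- \frac{1}{379}\right)\right) = 24 - 6 \left(- \frac{294}{Z} - \frac{309}{379}\right) = 24 - 6 \left(- \frac{309}{379} - \frac{294}{Z}\right) = 24 + \left(\frac{1854}{379} + \frac{1764}{Z}\right) = \frac{10950}{379} + \frac{1764}{Z}$)
$\frac{z{\left(-801,676 \right)}}{592035} = \frac{\frac{10950}{379} + \frac{1764}{676}}{592035} = \left(\frac{10950}{379} + 1764 \cdot \frac{1}{676}\right) \frac{1}{592035} = \left(\frac{10950}{379} + \frac{441}{169}\right) \frac{1}{592035} = \frac{2017689}{64051} \cdot \frac{1}{592035} = \frac{672563}{12640144595}$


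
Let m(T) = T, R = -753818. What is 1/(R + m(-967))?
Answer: -1/754785 ≈ -1.3249e-6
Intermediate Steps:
1/(R + m(-967)) = 1/(-753818 - 967) = 1/(-754785) = -1/754785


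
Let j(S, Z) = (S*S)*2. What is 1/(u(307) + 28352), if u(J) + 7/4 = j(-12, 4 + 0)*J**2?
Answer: 4/108688249 ≈ 3.6802e-8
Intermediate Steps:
j(S, Z) = 2*S**2 (j(S, Z) = S**2*2 = 2*S**2)
u(J) = -7/4 + 288*J**2 (u(J) = -7/4 + (2*(-12)**2)*J**2 = -7/4 + (2*144)*J**2 = -7/4 + 288*J**2)
1/(u(307) + 28352) = 1/((-7/4 + 288*307**2) + 28352) = 1/((-7/4 + 288*94249) + 28352) = 1/((-7/4 + 27143712) + 28352) = 1/(108574841/4 + 28352) = 1/(108688249/4) = 4/108688249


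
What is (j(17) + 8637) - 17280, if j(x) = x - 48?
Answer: -8674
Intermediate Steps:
j(x) = -48 + x
(j(17) + 8637) - 17280 = ((-48 + 17) + 8637) - 17280 = (-31 + 8637) - 17280 = 8606 - 17280 = -8674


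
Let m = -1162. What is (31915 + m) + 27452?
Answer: 58205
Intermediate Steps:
(31915 + m) + 27452 = (31915 - 1162) + 27452 = 30753 + 27452 = 58205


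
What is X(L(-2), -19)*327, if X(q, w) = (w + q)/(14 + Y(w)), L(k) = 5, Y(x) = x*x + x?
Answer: -2289/178 ≈ -12.860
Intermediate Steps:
Y(x) = x + x² (Y(x) = x² + x = x + x²)
X(q, w) = (q + w)/(14 + w*(1 + w)) (X(q, w) = (w + q)/(14 + w*(1 + w)) = (q + w)/(14 + w*(1 + w)))
X(L(-2), -19)*327 = ((5 - 19)/(14 - 19*(1 - 19)))*327 = (-14/(14 - 19*(-18)))*327 = (-14/(14 + 342))*327 = (-14/356)*327 = ((1/356)*(-14))*327 = -7/178*327 = -2289/178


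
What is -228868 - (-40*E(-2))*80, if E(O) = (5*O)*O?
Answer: -164868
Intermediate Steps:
E(O) = 5*O²
-228868 - (-40*E(-2))*80 = -228868 - (-200*(-2)²)*80 = -228868 - (-200*4)*80 = -228868 - (-40*20)*80 = -228868 - (-800)*80 = -228868 - 1*(-64000) = -228868 + 64000 = -164868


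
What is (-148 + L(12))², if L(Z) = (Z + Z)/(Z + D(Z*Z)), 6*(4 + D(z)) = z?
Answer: 346921/16 ≈ 21683.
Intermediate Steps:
D(z) = -4 + z/6
L(Z) = 2*Z/(-4 + Z + Z²/6) (L(Z) = (Z + Z)/(Z + (-4 + (Z*Z)/6)) = (2*Z)/(Z + (-4 + Z²/6)) = (2*Z)/(-4 + Z + Z²/6) = 2*Z/(-4 + Z + Z²/6))
(-148 + L(12))² = (-148 + 12*12/(-24 + 12² + 6*12))² = (-148 + 12*12/(-24 + 144 + 72))² = (-148 + 12*12/192)² = (-148 + 12*12*(1/192))² = (-148 + ¾)² = (-589/4)² = 346921/16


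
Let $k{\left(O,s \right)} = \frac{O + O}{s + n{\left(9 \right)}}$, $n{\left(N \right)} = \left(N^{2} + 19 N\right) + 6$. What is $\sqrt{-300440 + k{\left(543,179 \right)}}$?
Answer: $\frac{i \sqrt{57374251778}}{437} \approx 548.12 i$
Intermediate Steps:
$n{\left(N \right)} = 6 + N^{2} + 19 N$
$k{\left(O,s \right)} = \frac{2 O}{258 + s}$ ($k{\left(O,s \right)} = \frac{O + O}{s + \left(6 + 9^{2} + 19 \cdot 9\right)} = \frac{2 O}{s + \left(6 + 81 + 171\right)} = \frac{2 O}{s + 258} = \frac{2 O}{258 + s}$)
$\sqrt{-300440 + k{\left(543,179 \right)}} = \sqrt{-300440 + 2 \cdot 543 \frac{1}{258 + 179}} = \sqrt{-300440 + 2 \cdot 543 \cdot \frac{1}{437}} = \sqrt{-300440 + \frac{1086}{437}} = \sqrt{- \frac{131291194}{437}} = \frac{i \sqrt{57374251778}}{437}$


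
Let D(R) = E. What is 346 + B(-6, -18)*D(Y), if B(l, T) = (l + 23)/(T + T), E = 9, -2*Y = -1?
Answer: 1367/4 ≈ 341.75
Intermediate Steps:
Y = ½ (Y = -½*(-1) = ½ ≈ 0.50000)
D(R) = 9
B(l, T) = (23 + l)/(2*T) (B(l, T) = (23 + l)/((2*T)) = (23 + l)*(1/(2*T)) = (23 + l)/(2*T))
346 + B(-6, -18)*D(Y) = 346 + ((½)*(23 - 6)/(-18))*9 = 346 + ((½)*(-1/18)*17)*9 = 346 - 17/36*9 = 346 - 17/4 = 1367/4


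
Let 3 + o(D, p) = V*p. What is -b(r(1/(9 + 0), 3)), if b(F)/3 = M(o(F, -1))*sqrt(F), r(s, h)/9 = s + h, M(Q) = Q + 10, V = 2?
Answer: -30*sqrt(7) ≈ -79.373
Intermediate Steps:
o(D, p) = -3 + 2*p
M(Q) = 10 + Q
r(s, h) = 9*h + 9*s (r(s, h) = 9*(s + h) = 9*(h + s) = 9*h + 9*s)
b(F) = 15*sqrt(F) (b(F) = 3*((10 + (-3 + 2*(-1)))*sqrt(F)) = 3*((10 + (-3 - 2))*sqrt(F)) = 3*((10 - 5)*sqrt(F)) = 3*(5*sqrt(F)) = 15*sqrt(F))
-b(r(1/(9 + 0), 3)) = -15*sqrt(9*3 + 9/(9 + 0)) = -15*sqrt(27 + 9/9) = -15*sqrt(27 + 9*(1/9)) = -15*sqrt(27 + 1) = -15*sqrt(28) = -15*2*sqrt(7) = -30*sqrt(7)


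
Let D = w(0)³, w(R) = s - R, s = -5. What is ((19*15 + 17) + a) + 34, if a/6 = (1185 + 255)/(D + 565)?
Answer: 3912/11 ≈ 355.64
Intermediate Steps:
w(R) = -5 - R
D = -125 (D = (-5 - 1*0)³ = (-5 + 0)³ = (-5)³ = -125)
a = 216/11 (a = 6*((1185 + 255)/(-125 + 565)) = 6*(1440/440) = 6*(1440*(1/440)) = 6*(36/11) = 216/11 ≈ 19.636)
((19*15 + 17) + a) + 34 = ((19*15 + 17) + 216/11) + 34 = ((285 + 17) + 216/11) + 34 = (302 + 216/11) + 34 = 3538/11 + 34 = 3912/11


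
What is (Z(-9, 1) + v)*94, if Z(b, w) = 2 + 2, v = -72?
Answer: -6392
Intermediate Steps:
Z(b, w) = 4
(Z(-9, 1) + v)*94 = (4 - 72)*94 = -68*94 = -6392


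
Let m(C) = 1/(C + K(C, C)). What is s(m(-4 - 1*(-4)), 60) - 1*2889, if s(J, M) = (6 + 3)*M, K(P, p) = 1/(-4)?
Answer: -2349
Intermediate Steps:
K(P, p) = -¼
m(C) = 1/(-¼ + C) (m(C) = 1/(C - ¼) = 1/(-¼ + C))
s(J, M) = 9*M
s(m(-4 - 1*(-4)), 60) - 1*2889 = 9*60 - 1*2889 = 540 - 2889 = -2349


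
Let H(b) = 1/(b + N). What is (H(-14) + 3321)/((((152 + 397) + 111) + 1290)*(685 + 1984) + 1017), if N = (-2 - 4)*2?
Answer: 86345/135344742 ≈ 0.00063796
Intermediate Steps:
N = -12 (N = -6*2 = -12)
H(b) = 1/(-12 + b) (H(b) = 1/(b - 12) = 1/(-12 + b))
(H(-14) + 3321)/((((152 + 397) + 111) + 1290)*(685 + 1984) + 1017) = (1/(-12 - 14) + 3321)/((((152 + 397) + 111) + 1290)*(685 + 1984) + 1017) = (1/(-26) + 3321)/(((549 + 111) + 1290)*2669 + 1017) = (-1/26 + 3321)/((660 + 1290)*2669 + 1017) = 86345/(26*(1950*2669 + 1017)) = 86345/(26*(5204550 + 1017)) = (86345/26)/5205567 = (86345/26)*(1/5205567) = 86345/135344742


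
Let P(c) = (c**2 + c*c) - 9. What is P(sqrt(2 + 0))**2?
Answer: 25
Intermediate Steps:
P(c) = -9 + 2*c**2 (P(c) = (c**2 + c**2) - 9 = 2*c**2 - 9 = -9 + 2*c**2)
P(sqrt(2 + 0))**2 = (-9 + 2*(sqrt(2 + 0))**2)**2 = (-9 + 2*(sqrt(2))**2)**2 = (-9 + 2*2)**2 = (-9 + 4)**2 = (-5)**2 = 25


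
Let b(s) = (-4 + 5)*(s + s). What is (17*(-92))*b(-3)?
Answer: 9384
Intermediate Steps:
b(s) = 2*s (b(s) = 1*(2*s) = 2*s)
(17*(-92))*b(-3) = (17*(-92))*(2*(-3)) = -1564*(-6) = 9384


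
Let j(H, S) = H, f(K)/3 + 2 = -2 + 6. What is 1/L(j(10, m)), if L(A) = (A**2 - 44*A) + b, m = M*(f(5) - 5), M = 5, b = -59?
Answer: -1/399 ≈ -0.0025063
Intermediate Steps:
f(K) = 6 (f(K) = -6 + 3*(-2 + 6) = -6 + 3*4 = -6 + 12 = 6)
m = 5 (m = 5*(6 - 5) = 5*1 = 5)
L(A) = -59 + A**2 - 44*A (L(A) = (A**2 - 44*A) - 59 = -59 + A**2 - 44*A)
1/L(j(10, m)) = 1/(-59 + 10**2 - 44*10) = 1/(-59 + 100 - 440) = 1/(-399) = -1/399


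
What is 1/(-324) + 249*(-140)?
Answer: -11294641/324 ≈ -34860.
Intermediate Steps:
1/(-324) + 249*(-140) = -1/324 - 34860 = -11294641/324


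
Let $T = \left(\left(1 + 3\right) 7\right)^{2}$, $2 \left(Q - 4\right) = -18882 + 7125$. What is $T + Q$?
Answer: $- \frac{10181}{2} \approx -5090.5$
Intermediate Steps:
$Q = - \frac{11749}{2}$ ($Q = 4 + \frac{-18882 + 7125}{2} = 4 + \frac{1}{2} \left(-11757\right) = 4 - \frac{11757}{2} = - \frac{11749}{2} \approx -5874.5$)
$T = 784$ ($T = \left(4 \cdot 7\right)^{2} = 28^{2} = 784$)
$T + Q = 784 - \frac{11749}{2} = - \frac{10181}{2}$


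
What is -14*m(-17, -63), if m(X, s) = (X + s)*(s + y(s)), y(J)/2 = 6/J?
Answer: -212320/3 ≈ -70773.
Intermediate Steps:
y(J) = 12/J (y(J) = 2*(6/J) = 12/J)
m(X, s) = (X + s)*(s + 12/s)
-14*m(-17, -63) = -14*(12 + (-63)² - 17*(-63) + 12*(-17)/(-63)) = -14*(12 + 3969 + 1071 + 12*(-17)*(-1/63)) = -14*(12 + 3969 + 1071 + 68/21) = -14*106160/21 = -212320/3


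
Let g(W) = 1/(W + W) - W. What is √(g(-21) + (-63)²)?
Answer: √7038318/42 ≈ 63.166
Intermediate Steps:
g(W) = 1/(2*W) - W
√(g(-21) + (-63)²) = √(((½)/(-21) - 1*(-21)) + (-63)²) = √(((½)*(-1/21) + 21) + 3969) = √((-1/42 + 21) + 3969) = √(881/42 + 3969) = √(167579/42) = √7038318/42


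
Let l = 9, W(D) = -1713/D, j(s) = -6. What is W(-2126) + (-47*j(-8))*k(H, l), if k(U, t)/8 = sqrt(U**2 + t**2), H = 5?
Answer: 1713/2126 + 2256*sqrt(106) ≈ 23228.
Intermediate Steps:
k(U, t) = 8*sqrt(U**2 + t**2)
W(-2126) + (-47*j(-8))*k(H, l) = -1713/(-2126) + (-47*(-6))*(8*sqrt(5**2 + 9**2)) = -1713*(-1/2126) + 282*(8*sqrt(25 + 81)) = 1713/2126 + 282*(8*sqrt(106)) = 1713/2126 + 2256*sqrt(106)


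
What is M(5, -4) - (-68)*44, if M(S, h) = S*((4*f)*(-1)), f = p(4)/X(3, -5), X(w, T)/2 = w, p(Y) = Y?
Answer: 8936/3 ≈ 2978.7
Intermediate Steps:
X(w, T) = 2*w
f = ⅔ (f = 4/((2*3)) = 4/6 = 4*(⅙) = ⅔ ≈ 0.66667)
M(S, h) = -8*S/3 (M(S, h) = S*((4*(⅔))*(-1)) = S*((8/3)*(-1)) = S*(-8/3) = -8*S/3)
M(5, -4) - (-68)*44 = -8/3*5 - (-68)*44 = -40/3 - 68*(-44) = -40/3 + 2992 = 8936/3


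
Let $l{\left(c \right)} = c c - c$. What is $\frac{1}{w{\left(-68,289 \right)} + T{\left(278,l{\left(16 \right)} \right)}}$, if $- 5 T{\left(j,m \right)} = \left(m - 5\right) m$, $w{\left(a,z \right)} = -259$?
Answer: $- \frac{1}{11539} \approx -8.6663 \cdot 10^{-5}$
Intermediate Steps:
$l{\left(c \right)} = c^{2} - c$
$T{\left(j,m \right)} = - \frac{m \left(-5 + m\right)}{5}$ ($T{\left(j,m \right)} = - \frac{\left(m - 5\right) m}{5} = - \frac{\left(-5 + m\right) m}{5} = - \frac{m \left(-5 + m\right)}{5}$)
$\frac{1}{w{\left(-68,289 \right)} + T{\left(278,l{\left(16 \right)} \right)}} = \frac{1}{-259 + \frac{16 \left(-1 + 16\right) \left(5 - 16 \left(-1 + 16\right)\right)}{5}} = \frac{1}{-259 + \frac{16 \cdot 15 \left(5 - 16 \cdot 15\right)}{5}} = \frac{1}{-259 + \frac{1}{5} \cdot 240 \left(5 - 240\right)} = \frac{1}{-259 + \frac{1}{5} \cdot 240 \left(-235\right)} = \frac{1}{-259 - 11280} = \frac{1}{-11539} = - \frac{1}{11539}$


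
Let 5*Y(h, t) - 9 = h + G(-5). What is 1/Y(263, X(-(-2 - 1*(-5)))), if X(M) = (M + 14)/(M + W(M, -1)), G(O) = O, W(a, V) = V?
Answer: 5/267 ≈ 0.018727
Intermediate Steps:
X(M) = (14 + M)/(-1 + M) (X(M) = (M + 14)/(M - 1) = (14 + M)/(-1 + M))
Y(h, t) = ⅘ + h/5 (Y(h, t) = 9/5 + (h - 5)/5 = 9/5 + (-5 + h)/5 = 9/5 + (-1 + h/5) = ⅘ + h/5)
1/Y(263, X(-(-2 - 1*(-5)))) = 1/(⅘ + (⅕)*263) = 1/(⅘ + 263/5) = 1/(267/5) = 5/267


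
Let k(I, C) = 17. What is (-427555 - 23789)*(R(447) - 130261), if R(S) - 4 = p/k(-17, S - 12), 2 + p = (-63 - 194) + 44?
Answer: 999539200896/17 ≈ 5.8796e+10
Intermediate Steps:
p = -215 (p = -2 + ((-63 - 194) + 44) = -2 + (-257 + 44) = -2 - 213 = -215)
R(S) = -147/17 (R(S) = 4 - 215/17 = -147/17)
(-427555 - 23789)*(R(447) - 130261) = (-427555 - 23789)*(-147/17 - 130261) = -451344*(-2214584/17) = 999539200896/17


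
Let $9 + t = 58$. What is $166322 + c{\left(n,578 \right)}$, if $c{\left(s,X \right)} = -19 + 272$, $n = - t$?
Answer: $166575$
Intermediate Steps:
$t = 49$ ($t = -9 + 58 = 49$)
$n = -49$ ($n = \left(-1\right) 49 = -49$)
$c{\left(s,X \right)} = 253$
$166322 + c{\left(n,578 \right)} = 166322 + 253 = 166575$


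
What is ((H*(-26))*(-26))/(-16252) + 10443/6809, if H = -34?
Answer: 4797319/1627351 ≈ 2.9479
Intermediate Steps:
((H*(-26))*(-26))/(-16252) + 10443/6809 = (-34*(-26)*(-26))/(-16252) + 10443/6809 = (884*(-26))*(-1/16252) + 10443*(1/6809) = -22984*(-1/16252) + 10443/6809 = 338/239 + 10443/6809 = 4797319/1627351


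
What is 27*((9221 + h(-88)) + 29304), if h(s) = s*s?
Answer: 1249263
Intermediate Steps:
h(s) = s²
27*((9221 + h(-88)) + 29304) = 27*((9221 + (-88)²) + 29304) = 27*((9221 + 7744) + 29304) = 27*(16965 + 29304) = 27*46269 = 1249263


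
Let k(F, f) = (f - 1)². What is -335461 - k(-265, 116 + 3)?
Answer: -349385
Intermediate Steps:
k(F, f) = (-1 + f)²
-335461 - k(-265, 116 + 3) = -335461 - (-1 + (116 + 3))² = -335461 - (-1 + 119)² = -335461 - 1*118² = -335461 - 1*13924 = -335461 - 13924 = -349385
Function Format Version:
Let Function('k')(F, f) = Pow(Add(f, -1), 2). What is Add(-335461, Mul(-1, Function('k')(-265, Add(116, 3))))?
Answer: -349385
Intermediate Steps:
Function('k')(F, f) = Pow(Add(-1, f), 2)
Add(-335461, Mul(-1, Function('k')(-265, Add(116, 3)))) = Add(-335461, Mul(-1, Pow(Add(-1, Add(116, 3)), 2))) = Add(-335461, Mul(-1, Pow(Add(-1, 119), 2))) = Add(-335461, Mul(-1, Pow(118, 2))) = Add(-335461, Mul(-1, 13924)) = Add(-335461, -13924) = -349385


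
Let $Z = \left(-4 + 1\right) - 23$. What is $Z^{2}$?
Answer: $676$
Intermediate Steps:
$Z = -26$ ($Z = -3 - 23 = -26$)
$Z^{2} = \left(-26\right)^{2} = 676$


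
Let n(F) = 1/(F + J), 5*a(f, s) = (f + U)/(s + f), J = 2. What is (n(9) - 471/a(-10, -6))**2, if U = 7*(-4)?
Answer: 42940542841/43681 ≈ 9.8305e+5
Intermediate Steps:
U = -28
a(f, s) = (-28 + f)/(5*(f + s)) (a(f, s) = ((f - 28)/(s + f))/5 = ((-28 + f)/(f + s))/5 = (-28 + f)/(5*(f + s)))
n(F) = 1/(2 + F) (n(F) = 1/(F + 2) = 1/(2 + F))
(n(9) - 471/a(-10, -6))**2 = (1/(2 + 9) - 471*5*(-10 - 6)/(-28 - 10))**2 = (1/11 - 471/((1/5)*(-38)/(-16)))**2 = (1/11 - 471/((1/5)*(-1/16)*(-38)))**2 = (1/11 - 471/19/40)**2 = (1/11 - 471*40/19)**2 = (1/11 - 18840/19)**2 = (-207221/209)**2 = 42940542841/43681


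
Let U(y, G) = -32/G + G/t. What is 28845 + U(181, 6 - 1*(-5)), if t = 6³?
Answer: 68528929/2376 ≈ 28842.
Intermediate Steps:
t = 216
U(y, G) = -32/G + G/216
28845 + U(181, 6 - 1*(-5)) = 28845 + (-32/(6 - 1*(-5)) + (6 - 1*(-5))/216) = 28845 + (-32/(6 + 5) + (6 + 5)/216) = 28845 + (-32/11 + (1/216)*11) = 28845 + (-32*1/11 + 11/216) = 28845 + (-32/11 + 11/216) = 28845 - 6791/2376 = 68528929/2376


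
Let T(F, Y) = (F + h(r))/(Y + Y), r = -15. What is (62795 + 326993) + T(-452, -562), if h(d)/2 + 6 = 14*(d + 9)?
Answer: 109530586/281 ≈ 3.8979e+5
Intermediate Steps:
h(d) = 240 + 28*d (h(d) = -12 + 2*(14*(d + 9)) = -12 + 2*(14*(9 + d)) = -12 + 2*(126 + 14*d) = -12 + (252 + 28*d) = 240 + 28*d)
T(F, Y) = (-180 + F)/(2*Y) (T(F, Y) = (F + (240 + 28*(-15)))/(Y + Y) = (F + (240 - 420))/((2*Y)) = (F - 180)*(1/(2*Y)) = (-180 + F)*(1/(2*Y)) = (-180 + F)/(2*Y))
(62795 + 326993) + T(-452, -562) = (62795 + 326993) + (½)*(-180 - 452)/(-562) = 389788 + (½)*(-1/562)*(-632) = 389788 + 158/281 = 109530586/281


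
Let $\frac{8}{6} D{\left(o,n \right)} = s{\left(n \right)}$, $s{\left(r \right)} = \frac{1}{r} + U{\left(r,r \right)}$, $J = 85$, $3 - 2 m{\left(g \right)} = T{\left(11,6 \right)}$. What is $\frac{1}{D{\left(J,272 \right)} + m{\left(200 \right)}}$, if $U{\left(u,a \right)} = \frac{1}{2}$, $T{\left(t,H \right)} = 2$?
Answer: $\frac{1088}{955} \approx 1.1393$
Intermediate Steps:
$m{\left(g \right)} = \frac{1}{2}$ ($m{\left(g \right)} = \frac{3}{2} - 1 = \frac{1}{2}$)
$U{\left(u,a \right)} = \frac{1}{2}$
$s{\left(r \right)} = \frac{1}{2} + \frac{1}{r}$ ($s{\left(r \right)} = \frac{1}{r} + \frac{1}{2} = \frac{1}{2} + \frac{1}{r}$)
$D{\left(o,n \right)} = \frac{3 \left(2 + n\right)}{8 n}$ ($D{\left(o,n \right)} = \frac{3 \frac{2 + n}{2 n}}{4} = \frac{3 \left(2 + n\right)}{8 n}$)
$\frac{1}{D{\left(J,272 \right)} + m{\left(200 \right)}} = \frac{1}{\frac{3 \left(2 + 272\right)}{8 \cdot 272} + \frac{1}{2}} = \frac{1}{\frac{3}{8} \cdot \frac{1}{272} \cdot 274 + \frac{1}{2}} = \frac{1}{\frac{411}{1088} + \frac{1}{2}} = \frac{1}{\frac{955}{1088}} = \frac{1088}{955}$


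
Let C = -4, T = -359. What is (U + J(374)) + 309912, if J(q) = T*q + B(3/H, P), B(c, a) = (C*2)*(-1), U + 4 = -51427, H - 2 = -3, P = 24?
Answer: 124223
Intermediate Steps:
H = -1 (H = 2 - 3 = -1)
U = -51431 (U = -4 - 51427 = -51431)
B(c, a) = 8 (B(c, a) = -4*2*(-1) = -8*(-1) = 8)
J(q) = 8 - 359*q (J(q) = -359*q + 8 = 8 - 359*q)
(U + J(374)) + 309912 = (-51431 + (8 - 359*374)) + 309912 = (-51431 + (8 - 134266)) + 309912 = (-51431 - 134258) + 309912 = -185689 + 309912 = 124223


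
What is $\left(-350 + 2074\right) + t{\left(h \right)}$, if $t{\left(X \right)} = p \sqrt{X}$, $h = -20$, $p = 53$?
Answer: $1724 + 106 i \sqrt{5} \approx 1724.0 + 237.02 i$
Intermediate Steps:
$t{\left(X \right)} = 53 \sqrt{X}$
$\left(-350 + 2074\right) + t{\left(h \right)} = \left(-350 + 2074\right) + 53 \sqrt{-20} = 1724 + 53 \cdot 2 i \sqrt{5} = 1724 + 106 i \sqrt{5}$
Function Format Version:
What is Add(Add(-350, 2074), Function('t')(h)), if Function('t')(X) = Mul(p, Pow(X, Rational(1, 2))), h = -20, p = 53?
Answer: Add(1724, Mul(106, I, Pow(5, Rational(1, 2)))) ≈ Add(1724.0, Mul(237.02, I))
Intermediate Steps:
Function('t')(X) = Mul(53, Pow(X, Rational(1, 2)))
Add(Add(-350, 2074), Function('t')(h)) = Add(Add(-350, 2074), Mul(53, Pow(-20, Rational(1, 2)))) = Add(1724, Mul(53, Mul(2, I, Pow(5, Rational(1, 2))))) = Add(1724, Mul(106, I, Pow(5, Rational(1, 2))))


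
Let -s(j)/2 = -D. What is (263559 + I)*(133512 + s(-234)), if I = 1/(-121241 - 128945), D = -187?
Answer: 4389478111470637/125093 ≈ 3.5090e+10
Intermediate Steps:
I = -1/250186 (I = 1/(-250186) = -1/250186 ≈ -3.9970e-6)
s(j) = -374 (s(j) = -(-2)*(-187) = -2*187 = -374)
(263559 + I)*(133512 + s(-234)) = (263559 - 1/250186)*(133512 - 374) = (65938771973/250186)*133138 = 4389478111470637/125093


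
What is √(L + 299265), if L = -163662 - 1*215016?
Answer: I*√79413 ≈ 281.8*I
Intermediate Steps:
L = -378678 (L = -163662 - 215016 = -378678)
√(L + 299265) = √(-378678 + 299265) = √(-79413) = I*√79413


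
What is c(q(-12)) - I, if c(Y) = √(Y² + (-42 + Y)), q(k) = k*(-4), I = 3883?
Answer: -3883 + √2310 ≈ -3834.9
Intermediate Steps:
q(k) = -4*k
c(Y) = √(-42 + Y + Y²)
c(q(-12)) - I = √(-42 - 4*(-12) + (-4*(-12))²) - 1*3883 = √(-42 + 48 + 48²) - 3883 = √(-42 + 48 + 2304) - 3883 = √2310 - 3883 = -3883 + √2310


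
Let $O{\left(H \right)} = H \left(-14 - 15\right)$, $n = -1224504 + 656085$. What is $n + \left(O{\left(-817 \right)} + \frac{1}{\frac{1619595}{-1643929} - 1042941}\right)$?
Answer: $- \frac{933945024073433113}{1714522574784} \approx -5.4473 \cdot 10^{5}$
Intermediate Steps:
$n = -568419$
$O{\left(H \right)} = - 29 H$ ($O{\left(H \right)} = H \left(-29\right) = - 29 H$)
$n + \left(O{\left(-817 \right)} + \frac{1}{\frac{1619595}{-1643929} - 1042941}\right) = -568419 + \left(\left(-29\right) \left(-817\right) + \frac{1}{\frac{1619595}{-1643929} - 1042941}\right) = -568419 + \left(23693 + \frac{1}{1619595 \left(- \frac{1}{1643929}\right) - 1042941}\right) = -568419 + \left(23693 + \frac{1}{- \frac{1619595}{1643929} - 1042941}\right) = -568419 + \left(23693 + \frac{1}{- \frac{1714522574784}{1643929}}\right) = -568419 + \left(23693 - \frac{1643929}{1714522574784}\right) = -568419 + \frac{40622183362713383}{1714522574784} = - \frac{933945024073433113}{1714522574784}$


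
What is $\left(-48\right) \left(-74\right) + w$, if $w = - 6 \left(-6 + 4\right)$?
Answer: $3564$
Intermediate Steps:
$w = 12$ ($w = \left(-6\right) \left(-2\right) = 12$)
$\left(-48\right) \left(-74\right) + w = \left(-48\right) \left(-74\right) + 12 = 3552 + 12 = 3564$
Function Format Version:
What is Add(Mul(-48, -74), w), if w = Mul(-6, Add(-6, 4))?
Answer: 3564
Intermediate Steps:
w = 12 (w = Mul(-6, -2) = 12)
Add(Mul(-48, -74), w) = Add(Mul(-48, -74), 12) = Add(3552, 12) = 3564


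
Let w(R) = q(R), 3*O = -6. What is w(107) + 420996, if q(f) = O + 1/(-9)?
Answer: 3788945/9 ≈ 4.2099e+5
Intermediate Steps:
O = -2 (O = (⅓)*(-6) = -2)
q(f) = -19/9 (q(f) = -2 + 1/(-9) = -2 - ⅑ = -19/9)
w(R) = -19/9
w(107) + 420996 = -19/9 + 420996 = 3788945/9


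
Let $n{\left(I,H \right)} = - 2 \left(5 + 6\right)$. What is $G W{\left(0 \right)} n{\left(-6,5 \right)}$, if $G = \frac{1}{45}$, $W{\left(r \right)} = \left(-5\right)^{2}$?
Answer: $- \frac{110}{9} \approx -12.222$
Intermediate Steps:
$W{\left(r \right)} = 25$
$G = \frac{1}{45} \approx 0.022222$
$n{\left(I,H \right)} = -22$ ($n{\left(I,H \right)} = \left(-2\right) 11 = -22$)
$G W{\left(0 \right)} n{\left(-6,5 \right)} = \frac{1}{45} \cdot 25 \left(-22\right) = \frac{5}{9} \left(-22\right) = - \frac{110}{9}$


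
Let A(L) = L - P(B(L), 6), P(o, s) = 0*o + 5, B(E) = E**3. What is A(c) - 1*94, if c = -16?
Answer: -115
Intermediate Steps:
P(o, s) = 5 (P(o, s) = 0 + 5 = 5)
A(L) = -5 + L (A(L) = L - 1*5 = L - 5 = -5 + L)
A(c) - 1*94 = (-5 - 16) - 1*94 = -21 - 94 = -115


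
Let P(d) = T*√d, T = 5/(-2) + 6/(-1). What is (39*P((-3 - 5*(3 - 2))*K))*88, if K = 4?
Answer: -116688*I*√2 ≈ -1.6502e+5*I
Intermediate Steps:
T = -17/2 (T = 5*(-½) + 6*(-1) = -5/2 - 6 = -17/2 ≈ -8.5000)
P(d) = -17*√d/2
(39*P((-3 - 5*(3 - 2))*K))*88 = (39*(-17*2*√(-3 - 5*(3 - 2))/2))*88 = (39*(-17*2*√(-3 - 5*1)/2))*88 = (39*(-17*2*√(-3 - 5)/2))*88 = (39*(-17*4*I*√2/2))*88 = (39*(-34*I*√2))*88 = -1326*I*√2*88 = -116688*I*√2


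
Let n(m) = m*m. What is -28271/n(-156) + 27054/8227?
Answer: 425800627/200212272 ≈ 2.1267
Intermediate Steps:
n(m) = m²
-28271/n(-156) + 27054/8227 = -28271/((-156)²) + 27054/8227 = -28271/24336 + 27054*(1/8227) = -28271*1/24336 + 27054/8227 = -28271/24336 + 27054/8227 = 425800627/200212272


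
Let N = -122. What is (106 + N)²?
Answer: 256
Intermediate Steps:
(106 + N)² = (106 - 122)² = (-16)² = 256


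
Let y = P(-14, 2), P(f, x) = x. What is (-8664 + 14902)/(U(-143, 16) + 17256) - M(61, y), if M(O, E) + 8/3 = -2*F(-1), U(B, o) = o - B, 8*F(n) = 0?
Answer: 52678/17415 ≈ 3.0249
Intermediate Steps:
F(n) = 0 (F(n) = (⅛)*0 = 0)
y = 2
M(O, E) = -8/3 (M(O, E) = -8/3 - 2*0 = -8/3 + 0 = -8/3)
(-8664 + 14902)/(U(-143, 16) + 17256) - M(61, y) = (-8664 + 14902)/((16 - 1*(-143)) + 17256) - 1*(-8/3) = 6238/((16 + 143) + 17256) + 8/3 = 6238/(159 + 17256) + 8/3 = 6238/17415 + 8/3 = 52678/17415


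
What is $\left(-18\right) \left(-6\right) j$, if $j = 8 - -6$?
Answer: $1512$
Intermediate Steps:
$j = 14$ ($j = 8 + 6 = 14$)
$\left(-18\right) \left(-6\right) j = \left(-18\right) \left(-6\right) 14 = 108 \cdot 14 = 1512$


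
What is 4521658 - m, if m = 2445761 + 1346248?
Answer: 729649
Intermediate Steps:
m = 3792009
4521658 - m = 4521658 - 1*3792009 = 4521658 - 3792009 = 729649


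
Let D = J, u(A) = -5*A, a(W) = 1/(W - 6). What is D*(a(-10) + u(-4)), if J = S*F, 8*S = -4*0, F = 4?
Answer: 0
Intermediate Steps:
a(W) = 1/(-6 + W)
S = 0 (S = (-4*0)/8 = (⅛)*0 = 0)
J = 0 (J = 0*4 = 0)
D = 0
D*(a(-10) + u(-4)) = 0*(1/(-6 - 10) - 5*(-4)) = 0*(1/(-16) + 20) = 0*(-1/16 + 20) = 0*(319/16) = 0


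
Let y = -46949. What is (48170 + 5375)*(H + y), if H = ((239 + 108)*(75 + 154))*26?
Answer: 108112120505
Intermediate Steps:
H = 2066038 (H = (347*229)*26 = 79463*26 = 2066038)
(48170 + 5375)*(H + y) = (48170 + 5375)*(2066038 - 46949) = 53545*2019089 = 108112120505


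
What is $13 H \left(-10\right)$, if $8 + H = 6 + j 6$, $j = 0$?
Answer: $260$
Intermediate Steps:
$H = -2$ ($H = -8 + \left(6 + 0 \cdot 6\right) = -8 + \left(6 + 0\right) = -8 + 6 = -2$)
$13 H \left(-10\right) = 13 \left(-2\right) \left(-10\right) = \left(-26\right) \left(-10\right) = 260$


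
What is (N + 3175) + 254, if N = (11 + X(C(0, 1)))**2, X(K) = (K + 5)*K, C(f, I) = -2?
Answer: 3454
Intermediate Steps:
X(K) = K*(5 + K) (X(K) = (5 + K)*K = K*(5 + K))
N = 25 (N = (11 - 2*(5 - 2))**2 = (11 - 2*3)**2 = (11 - 6)**2 = 5**2 = 25)
(N + 3175) + 254 = (25 + 3175) + 254 = 3200 + 254 = 3454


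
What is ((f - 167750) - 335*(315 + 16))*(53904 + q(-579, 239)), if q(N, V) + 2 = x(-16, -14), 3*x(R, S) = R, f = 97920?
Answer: -29219808350/3 ≈ -9.7399e+9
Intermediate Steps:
x(R, S) = R/3
q(N, V) = -22/3 (q(N, V) = -2 + (1/3)*(-16) = -2 - 16/3 = -22/3)
((f - 167750) - 335*(315 + 16))*(53904 + q(-579, 239)) = ((97920 - 167750) - 335*(315 + 16))*(53904 - 22/3) = (-69830 - 335*331)*(161690/3) = (-69830 - 110885)*(161690/3) = -180715*161690/3 = -29219808350/3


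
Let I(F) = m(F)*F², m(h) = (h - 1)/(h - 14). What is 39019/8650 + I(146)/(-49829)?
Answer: 57477267533/14223688050 ≈ 4.0410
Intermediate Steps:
m(h) = (-1 + h)/(-14 + h)
I(F) = F²*(-1 + F)/(-14 + F) (I(F) = ((-1 + F)/(-14 + F))*F² = F²*(-1 + F)/(-14 + F))
39019/8650 + I(146)/(-49829) = 39019/8650 + (146²*(-1 + 146)/(-14 + 146))/(-49829) = 39019*(1/8650) + (21316*145/132)*(-1/49829) = 39019/8650 + (21316*(1/132)*145)*(-1/49829) = 39019/8650 + (772705/33)*(-1/49829) = 39019/8650 - 772705/1644357 = 57477267533/14223688050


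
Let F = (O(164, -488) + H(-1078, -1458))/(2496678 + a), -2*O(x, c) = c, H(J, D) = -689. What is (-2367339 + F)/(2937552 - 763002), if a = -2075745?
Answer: -498245553866/457669927575 ≈ -1.0887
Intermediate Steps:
O(x, c) = -c/2
F = -445/420933 (F = (-½*(-488) - 689)/(2496678 - 2075745) = (244 - 689)/420933 = -445*1/420933 = -445/420933 ≈ -0.0010572)
(-2367339 + F)/(2937552 - 763002) = (-2367339 - 445/420933)/(2937552 - 763002) = -996491107732/420933/2174550 = -996491107732/420933*1/2174550 = -498245553866/457669927575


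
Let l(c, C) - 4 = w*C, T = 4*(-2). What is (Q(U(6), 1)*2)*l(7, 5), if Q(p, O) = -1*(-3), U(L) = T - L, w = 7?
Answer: 234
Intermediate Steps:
T = -8
l(c, C) = 4 + 7*C
U(L) = -8 - L
Q(p, O) = 3
(Q(U(6), 1)*2)*l(7, 5) = (3*2)*(4 + 7*5) = 6*(4 + 35) = 6*39 = 234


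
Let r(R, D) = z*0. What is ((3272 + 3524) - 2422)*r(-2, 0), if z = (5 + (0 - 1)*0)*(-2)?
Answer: 0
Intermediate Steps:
z = -10 (z = (5 - 1*0)*(-2) = (5 + 0)*(-2) = 5*(-2) = -10)
r(R, D) = 0 (r(R, D) = -10*0 = 0)
((3272 + 3524) - 2422)*r(-2, 0) = ((3272 + 3524) - 2422)*0 = (6796 - 2422)*0 = 4374*0 = 0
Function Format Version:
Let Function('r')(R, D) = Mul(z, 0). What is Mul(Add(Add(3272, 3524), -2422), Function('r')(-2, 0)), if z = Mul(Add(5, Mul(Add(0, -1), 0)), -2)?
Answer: 0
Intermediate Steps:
z = -10 (z = Mul(Add(5, Mul(-1, 0)), -2) = Mul(Add(5, 0), -2) = Mul(5, -2) = -10)
Function('r')(R, D) = 0 (Function('r')(R, D) = Mul(-10, 0) = 0)
Mul(Add(Add(3272, 3524), -2422), Function('r')(-2, 0)) = Mul(Add(Add(3272, 3524), -2422), 0) = Mul(Add(6796, -2422), 0) = Mul(4374, 0) = 0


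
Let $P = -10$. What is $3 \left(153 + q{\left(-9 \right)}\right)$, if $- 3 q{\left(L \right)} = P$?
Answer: $469$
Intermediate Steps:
$q{\left(L \right)} = \frac{10}{3}$ ($q{\left(L \right)} = \left(- \frac{1}{3}\right) \left(-10\right) = \frac{10}{3}$)
$3 \left(153 + q{\left(-9 \right)}\right) = 3 \left(153 + \frac{10}{3}\right) = 3 \cdot \frac{469}{3} = 469$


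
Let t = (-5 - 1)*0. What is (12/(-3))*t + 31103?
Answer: 31103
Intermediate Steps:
t = 0 (t = -6*0 = 0)
(12/(-3))*t + 31103 = (12/(-3))*0 + 31103 = (12*(-1/3))*0 + 31103 = -4*0 + 31103 = 0 + 31103 = 31103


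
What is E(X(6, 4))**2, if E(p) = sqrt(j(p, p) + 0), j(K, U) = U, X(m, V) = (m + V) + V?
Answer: 14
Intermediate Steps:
X(m, V) = m + 2*V (X(m, V) = (V + m) + V = m + 2*V)
E(p) = sqrt(p) (E(p) = sqrt(p + 0) = sqrt(p))
E(X(6, 4))**2 = (sqrt(6 + 2*4))**2 = (sqrt(6 + 8))**2 = (sqrt(14))**2 = 14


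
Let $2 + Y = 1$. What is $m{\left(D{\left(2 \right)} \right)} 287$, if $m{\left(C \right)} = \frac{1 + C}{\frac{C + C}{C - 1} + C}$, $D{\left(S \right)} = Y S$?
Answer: $\frac{861}{2} \approx 430.5$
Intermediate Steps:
$Y = -1$ ($Y = -2 + 1 = -1$)
$D{\left(S \right)} = - S$
$m{\left(C \right)} = \frac{1 + C}{C + \frac{2 C}{-1 + C}}$ ($m{\left(C \right)} = \frac{1 + C}{\frac{2 C}{-1 + C} + C} = \frac{1 + C}{C + \frac{2 C}{-1 + C}}$)
$m{\left(D{\left(2 \right)} \right)} 287 = \frac{-1 - 2}{\left(-1\right) 2} \cdot 287 = \frac{-1 - 2}{-2} \cdot 287 = \left(- \frac{1}{2}\right) \left(-3\right) 287 = \frac{3}{2} \cdot 287 = \frac{861}{2}$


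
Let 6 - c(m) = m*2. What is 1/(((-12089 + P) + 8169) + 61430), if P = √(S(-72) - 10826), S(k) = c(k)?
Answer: 28755/1653705388 - I*√2669/1653705388 ≈ 1.7388e-5 - 3.124e-8*I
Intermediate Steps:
c(m) = 6 - 2*m (c(m) = 6 - m*2 = 6 - 2*m)
S(k) = 6 - 2*k
P = 2*I*√2669 (P = √((6 - 2*(-72)) - 10826) = √((6 + 144) - 10826) = √(150 - 10826) = √(-10676) = 2*I*√2669 ≈ 103.32*I)
1/(((-12089 + P) + 8169) + 61430) = 1/(((-12089 + 2*I*√2669) + 8169) + 61430) = 1/((-3920 + 2*I*√2669) + 61430) = 1/(57510 + 2*I*√2669)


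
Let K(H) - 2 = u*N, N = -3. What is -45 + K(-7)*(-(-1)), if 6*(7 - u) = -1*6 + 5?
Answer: -129/2 ≈ -64.500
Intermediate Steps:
u = 43/6 (u = 7 - (-1*6 + 5)/6 = 7 - (-6 + 5)/6 = 7 - 1/6*(-1) = 7 + 1/6 = 43/6 ≈ 7.1667)
K(H) = -39/2 (K(H) = 2 + (43/6)*(-3) = 2 - 43/2 = -39/2)
-45 + K(-7)*(-(-1)) = -45 - (-39)*(-1*1)/2 = -45 - (-39)*(-1)/2 = -45 - 39/2*1 = -45 - 39/2 = -129/2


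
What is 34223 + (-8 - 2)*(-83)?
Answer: 35053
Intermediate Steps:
34223 + (-8 - 2)*(-83) = 34223 - 10*(-83) = 34223 + 830 = 35053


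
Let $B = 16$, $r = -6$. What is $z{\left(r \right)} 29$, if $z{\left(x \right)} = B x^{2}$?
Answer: $16704$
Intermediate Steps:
$z{\left(x \right)} = 16 x^{2}$
$z{\left(r \right)} 29 = 16 \left(-6\right)^{2} \cdot 29 = 16 \cdot 36 \cdot 29 = 576 \cdot 29 = 16704$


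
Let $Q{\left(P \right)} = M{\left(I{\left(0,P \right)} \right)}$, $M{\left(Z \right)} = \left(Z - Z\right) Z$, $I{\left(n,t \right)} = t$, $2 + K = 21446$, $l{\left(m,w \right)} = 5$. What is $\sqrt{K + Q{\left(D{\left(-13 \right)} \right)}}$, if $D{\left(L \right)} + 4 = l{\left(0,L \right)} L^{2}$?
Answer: $2 \sqrt{5361} \approx 146.44$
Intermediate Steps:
$K = 21444$ ($K = -2 + 21446 = 21444$)
$D{\left(L \right)} = -4 + 5 L^{2}$
$M{\left(Z \right)} = 0$ ($M{\left(Z \right)} = 0 Z = 0$)
$Q{\left(P \right)} = 0$
$\sqrt{K + Q{\left(D{\left(-13 \right)} \right)}} = \sqrt{21444 + 0} = \sqrt{21444} = 2 \sqrt{5361}$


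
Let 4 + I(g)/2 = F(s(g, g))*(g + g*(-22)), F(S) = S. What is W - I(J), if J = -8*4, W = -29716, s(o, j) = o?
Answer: 13300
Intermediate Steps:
J = -32
I(g) = -8 - 42*g**2 (I(g) = -8 + 2*(g*(g + g*(-22))) = -8 + 2*(g*(g - 22*g)) = -8 + 2*(g*(-21*g)) = -8 + 2*(-21*g**2) = -8 - 42*g**2)
W - I(J) = -29716 - (-8 - 42*(-32)**2) = -29716 - (-8 - 42*1024) = -29716 - (-8 - 43008) = -29716 - 1*(-43016) = -29716 + 43016 = 13300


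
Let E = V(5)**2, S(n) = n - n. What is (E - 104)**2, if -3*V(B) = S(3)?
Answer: 10816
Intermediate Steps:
S(n) = 0
V(B) = 0 (V(B) = -1/3*0 = 0)
E = 0 (E = 0**2 = 0)
(E - 104)**2 = (0 - 104)**2 = (-104)**2 = 10816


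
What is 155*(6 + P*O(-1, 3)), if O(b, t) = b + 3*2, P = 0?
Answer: 930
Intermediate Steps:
O(b, t) = 6 + b (O(b, t) = b + 6 = 6 + b)
155*(6 + P*O(-1, 3)) = 155*(6 + 0*(6 - 1)) = 155*(6 + 0*5) = 155*(6 + 0) = 155*6 = 930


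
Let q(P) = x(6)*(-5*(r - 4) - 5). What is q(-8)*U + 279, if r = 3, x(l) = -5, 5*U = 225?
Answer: 279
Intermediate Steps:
U = 45 (U = (⅕)*225 = 45)
q(P) = 0 (q(P) = -5*(-5*(3 - 4) - 5) = -5*(-5*(-1) - 5) = -5*(5 - 5) = -5*0 = 0)
q(-8)*U + 279 = 0*45 + 279 = 0 + 279 = 279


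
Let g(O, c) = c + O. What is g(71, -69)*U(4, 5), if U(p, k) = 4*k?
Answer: 40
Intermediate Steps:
g(O, c) = O + c
g(71, -69)*U(4, 5) = (71 - 69)*(4*5) = 2*20 = 40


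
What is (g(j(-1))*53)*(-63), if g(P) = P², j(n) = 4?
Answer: -53424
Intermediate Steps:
(g(j(-1))*53)*(-63) = (4²*53)*(-63) = (16*53)*(-63) = 848*(-63) = -53424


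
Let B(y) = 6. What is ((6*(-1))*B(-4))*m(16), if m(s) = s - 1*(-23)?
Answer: -1404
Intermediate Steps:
m(s) = 23 + s (m(s) = s + 23 = 23 + s)
((6*(-1))*B(-4))*m(16) = ((6*(-1))*6)*(23 + 16) = -6*6*39 = -36*39 = -1404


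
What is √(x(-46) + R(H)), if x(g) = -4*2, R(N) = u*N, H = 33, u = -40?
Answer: 4*I*√83 ≈ 36.442*I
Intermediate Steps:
R(N) = -40*N
x(g) = -8
√(x(-46) + R(H)) = √(-8 - 40*33) = √(-8 - 1320) = √(-1328) = 4*I*√83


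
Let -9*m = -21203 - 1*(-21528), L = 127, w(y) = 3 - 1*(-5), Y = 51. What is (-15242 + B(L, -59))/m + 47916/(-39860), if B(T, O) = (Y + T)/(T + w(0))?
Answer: 4088902031/9715875 ≈ 420.85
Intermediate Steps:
w(y) = 8 (w(y) = 3 + 5 = 8)
B(T, O) = (51 + T)/(8 + T) (B(T, O) = (51 + T)/(T + 8) = (51 + T)/(8 + T))
m = -325/9 (m = -(-21203 - 1*(-21528))/9 = -(-21203 + 21528)/9 = -⅑*325 = -325/9 ≈ -36.111)
(-15242 + B(L, -59))/m + 47916/(-39860) = (-15242 + (51 + 127)/(8 + 127))/(-325/9) + 47916/(-39860) = (-15242 + 178/135)*(-9/325) + 47916*(-1/39860) = (-15242 + (1/135)*178)*(-9/325) - 11979/9965 = (-15242 + 178/135)*(-9/325) - 11979/9965 = -2057492/135*(-9/325) - 11979/9965 = 2057492/4875 - 11979/9965 = 4088902031/9715875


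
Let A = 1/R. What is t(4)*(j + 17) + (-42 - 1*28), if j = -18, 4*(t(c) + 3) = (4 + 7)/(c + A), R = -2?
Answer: -949/14 ≈ -67.786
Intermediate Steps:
A = -½ (A = 1/(-2) = -½ ≈ -0.50000)
t(c) = -3 + 11/(4*(-½ + c)) (t(c) = -3 + ((4 + 7)/(c - ½))/4 = -3 + (11/(-½ + c))/4 = -3 + 11/(4*(-½ + c)))
t(4)*(j + 17) + (-42 - 1*28) = ((17 - 12*4)/(2*(-1 + 2*4)))*(-18 + 17) + (-42 - 1*28) = ((17 - 48)/(2*(-1 + 8)))*(-1) + (-42 - 28) = ((½)*(-31)/7)*(-1) - 70 = ((½)*(⅐)*(-31))*(-1) - 70 = -31/14*(-1) - 70 = 31/14 - 70 = -949/14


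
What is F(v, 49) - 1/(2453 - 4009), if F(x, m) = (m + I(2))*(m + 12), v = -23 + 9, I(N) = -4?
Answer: 4271221/1556 ≈ 2745.0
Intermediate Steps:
v = -14
F(x, m) = (-4 + m)*(12 + m) (F(x, m) = (m - 4)*(m + 12) = (-4 + m)*(12 + m))
F(v, 49) - 1/(2453 - 4009) = (-48 + 49**2 + 8*49) - 1/(2453 - 4009) = (-48 + 2401 + 392) - 1/(-1556) = 2745 - 1*(-1/1556) = 2745 + 1/1556 = 4271221/1556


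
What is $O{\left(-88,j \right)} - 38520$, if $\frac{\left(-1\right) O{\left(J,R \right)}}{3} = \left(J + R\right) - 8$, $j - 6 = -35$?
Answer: $-38145$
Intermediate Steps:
$j = -29$ ($j = 6 - 35 = -29$)
$O{\left(J,R \right)} = 24 - 3 J - 3 R$ ($O{\left(J,R \right)} = - 3 \left(\left(J + R\right) - 8\right) = - 3 \left(-8 + J + R\right) = 24 - 3 J - 3 R$)
$O{\left(-88,j \right)} - 38520 = \left(24 - -264 - -87\right) - 38520 = \left(24 + 264 + 87\right) - 38520 = 375 - 38520 = -38145$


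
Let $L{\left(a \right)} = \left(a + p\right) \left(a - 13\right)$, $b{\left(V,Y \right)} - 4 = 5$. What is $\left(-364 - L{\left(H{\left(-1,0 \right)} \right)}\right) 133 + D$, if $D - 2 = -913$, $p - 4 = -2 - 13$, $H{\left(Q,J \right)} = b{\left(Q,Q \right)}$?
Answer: $-50387$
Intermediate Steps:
$b{\left(V,Y \right)} = 9$ ($b{\left(V,Y \right)} = 4 + 5 = 9$)
$H{\left(Q,J \right)} = 9$
$p = -11$ ($p = 4 - 15 = -11$)
$L{\left(a \right)} = \left(-13 + a\right) \left(-11 + a\right)$ ($L{\left(a \right)} = \left(a - 11\right) \left(a - 13\right) = \left(-11 + a\right) \left(-13 + a\right) = \left(-13 + a\right) \left(-11 + a\right)$)
$D = -911$ ($D = 2 - 913 = -911$)
$\left(-364 - L{\left(H{\left(-1,0 \right)} \right)}\right) 133 + D = \left(-364 - \left(143 + 9^{2} - 216\right)\right) 133 - 911 = \left(-364 - \left(143 + 81 - 216\right)\right) 133 - 911 = \left(-364 - 8\right) 133 - 911 = \left(-372\right) 133 - 911 = -49476 - 911 = -50387$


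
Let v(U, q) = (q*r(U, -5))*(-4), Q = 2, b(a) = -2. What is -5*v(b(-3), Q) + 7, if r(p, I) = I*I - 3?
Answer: 887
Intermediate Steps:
r(p, I) = -3 + I² (r(p, I) = I² - 3 = -3 + I²)
v(U, q) = -88*q (v(U, q) = (q*(-3 + (-5)²))*(-4) = (q*(-3 + 25))*(-4) = (q*22)*(-4) = (22*q)*(-4) = -88*q)
-5*v(b(-3), Q) + 7 = -(-440)*2 + 7 = -5*(-176) + 7 = 880 + 7 = 887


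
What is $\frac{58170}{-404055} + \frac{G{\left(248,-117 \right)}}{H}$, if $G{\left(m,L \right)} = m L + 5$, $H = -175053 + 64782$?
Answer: $\frac{117946123}{990123309} \approx 0.11912$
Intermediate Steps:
$H = -110271$
$G{\left(m,L \right)} = 5 + L m$ ($G{\left(m,L \right)} = L m + 5 = 5 + L m$)
$\frac{58170}{-404055} + \frac{G{\left(248,-117 \right)}}{H} = \frac{58170}{-404055} + \frac{5 - 29016}{-110271} = 58170 \left(- \frac{1}{404055}\right) + \left(5 - 29016\right) \left(- \frac{1}{110271}\right) = - \frac{3878}{26937} - - \frac{29011}{110271} = - \frac{3878}{26937} + \frac{29011}{110271} = \frac{117946123}{990123309}$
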